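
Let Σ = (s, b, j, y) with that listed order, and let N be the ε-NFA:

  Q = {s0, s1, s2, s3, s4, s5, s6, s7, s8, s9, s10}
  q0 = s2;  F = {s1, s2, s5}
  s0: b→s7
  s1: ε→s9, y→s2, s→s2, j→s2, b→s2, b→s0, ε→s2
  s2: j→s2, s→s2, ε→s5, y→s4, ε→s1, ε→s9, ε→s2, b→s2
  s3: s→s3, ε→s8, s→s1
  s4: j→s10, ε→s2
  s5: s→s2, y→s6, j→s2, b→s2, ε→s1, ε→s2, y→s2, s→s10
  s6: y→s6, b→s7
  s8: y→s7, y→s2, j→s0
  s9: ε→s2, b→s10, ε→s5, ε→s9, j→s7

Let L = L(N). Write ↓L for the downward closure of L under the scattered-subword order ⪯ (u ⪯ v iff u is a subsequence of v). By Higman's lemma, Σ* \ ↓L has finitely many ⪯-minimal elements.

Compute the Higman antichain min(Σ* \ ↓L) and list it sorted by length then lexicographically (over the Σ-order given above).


min(Σ*\↓L) = [].

|Q|=11, |F|=3, |δ|=39 (13 ε).
min D↑ (1 st, q0=0, F={}): 0:s→0,b→0,j→0,y→0 (ε-aug+det+¬).
L(D↑) = ∅; no obstructions.


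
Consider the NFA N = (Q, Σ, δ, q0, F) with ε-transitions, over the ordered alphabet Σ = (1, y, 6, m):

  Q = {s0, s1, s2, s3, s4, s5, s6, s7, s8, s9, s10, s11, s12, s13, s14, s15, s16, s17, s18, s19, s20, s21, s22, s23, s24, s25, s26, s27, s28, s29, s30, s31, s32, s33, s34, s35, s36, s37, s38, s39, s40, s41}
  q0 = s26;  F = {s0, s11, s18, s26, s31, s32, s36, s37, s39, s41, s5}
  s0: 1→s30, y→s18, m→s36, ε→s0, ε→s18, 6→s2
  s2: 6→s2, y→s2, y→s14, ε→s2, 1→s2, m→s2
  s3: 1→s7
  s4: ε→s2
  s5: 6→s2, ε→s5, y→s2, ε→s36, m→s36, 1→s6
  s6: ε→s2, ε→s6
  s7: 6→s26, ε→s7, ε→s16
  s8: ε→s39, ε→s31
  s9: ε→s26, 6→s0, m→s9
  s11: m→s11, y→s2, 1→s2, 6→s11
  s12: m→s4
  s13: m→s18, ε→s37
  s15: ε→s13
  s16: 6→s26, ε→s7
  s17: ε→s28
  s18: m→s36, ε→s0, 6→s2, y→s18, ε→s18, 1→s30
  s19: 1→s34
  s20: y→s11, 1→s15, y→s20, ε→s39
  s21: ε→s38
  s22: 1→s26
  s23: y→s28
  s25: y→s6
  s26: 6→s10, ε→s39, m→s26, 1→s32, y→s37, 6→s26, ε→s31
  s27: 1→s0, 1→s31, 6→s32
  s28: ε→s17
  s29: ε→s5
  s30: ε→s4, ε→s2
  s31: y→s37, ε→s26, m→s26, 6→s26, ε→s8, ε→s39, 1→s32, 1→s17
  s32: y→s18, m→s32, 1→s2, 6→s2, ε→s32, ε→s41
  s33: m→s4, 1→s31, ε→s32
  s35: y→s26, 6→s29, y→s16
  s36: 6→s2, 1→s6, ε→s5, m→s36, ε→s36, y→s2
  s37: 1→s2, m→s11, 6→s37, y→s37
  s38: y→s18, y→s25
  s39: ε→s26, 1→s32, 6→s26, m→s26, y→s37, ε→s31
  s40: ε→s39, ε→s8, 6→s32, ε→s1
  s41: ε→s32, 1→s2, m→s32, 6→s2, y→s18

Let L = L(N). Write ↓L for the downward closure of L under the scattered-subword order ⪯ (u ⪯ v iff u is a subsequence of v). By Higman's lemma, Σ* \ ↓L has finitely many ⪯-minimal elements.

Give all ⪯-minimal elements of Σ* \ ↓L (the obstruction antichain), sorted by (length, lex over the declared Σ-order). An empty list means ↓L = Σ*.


|Q|=42, |F|=11, |δ|=117 (41 ε).
min D↑ (7 st, q0=0, F={3}): 0:1→1,y→2,6→0,m→0 1:1→3,y→4,6→3,m→1 2:1→3,y→2,6→2,m→5 3:1→3,y→3,6→3,m→3 4:1→3,y→4,6→3,m→6 5:1→3,y→3,6→5,m→5 6:1→3,y→3,6→3,m→6 [Hopcroft].
'11': run [20, 13, 5] end={s14,s2,s30,s4,s6} — reject; 2/2 single-dels accept.
'16': run [20, 13, 2] end={s14,s2} rej; 2/2 single-dels accept.
'y1': |S_i|=[20, 11, 5] end={s14,s2,s30,s4,s6} — reject; 2/2 del acc.
'ymy': run [20, 11, 6, 2] end={s14,s2} — reject; 3/3 single-dels accept.
4 minimals (antichain).

Antichain: [11, 16, y1, ymy].


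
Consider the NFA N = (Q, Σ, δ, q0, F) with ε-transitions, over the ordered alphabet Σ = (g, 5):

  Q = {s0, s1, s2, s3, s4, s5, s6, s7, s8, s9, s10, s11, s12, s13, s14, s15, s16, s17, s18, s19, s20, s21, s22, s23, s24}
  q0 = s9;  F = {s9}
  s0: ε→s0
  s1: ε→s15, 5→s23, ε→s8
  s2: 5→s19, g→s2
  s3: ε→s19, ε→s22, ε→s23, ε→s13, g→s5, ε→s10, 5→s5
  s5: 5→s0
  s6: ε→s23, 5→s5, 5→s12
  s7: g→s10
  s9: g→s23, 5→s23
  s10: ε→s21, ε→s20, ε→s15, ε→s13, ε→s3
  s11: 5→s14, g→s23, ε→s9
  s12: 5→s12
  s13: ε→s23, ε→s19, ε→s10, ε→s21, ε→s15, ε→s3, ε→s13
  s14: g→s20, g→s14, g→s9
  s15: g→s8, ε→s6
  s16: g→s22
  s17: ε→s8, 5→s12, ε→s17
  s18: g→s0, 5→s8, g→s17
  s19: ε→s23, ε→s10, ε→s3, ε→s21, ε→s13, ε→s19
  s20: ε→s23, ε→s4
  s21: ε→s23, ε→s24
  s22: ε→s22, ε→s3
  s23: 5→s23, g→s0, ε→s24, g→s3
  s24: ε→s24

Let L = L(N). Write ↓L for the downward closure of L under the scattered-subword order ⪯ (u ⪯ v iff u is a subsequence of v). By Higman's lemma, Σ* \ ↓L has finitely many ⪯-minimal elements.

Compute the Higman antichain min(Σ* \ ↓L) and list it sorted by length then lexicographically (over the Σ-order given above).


Antichain: [g, 5].

|Q|=25, |F|=1, |δ|=65 (39 ε).
min D↑ (2 st, q0=0, F={1}): 0:g→1,5→1 1:g→1,5→1 (ε-aug+det+¬).
'g': run [17, 16] end={s0,s10,s12,s13,s15,s19,s20,s21,s22,s23,s24,s3,…} rej; 1/1 deletions ∈↓L.
'5': |S_i|=[17, 16] end={s0,s10,s12,s13,s15,s19,s20,s21,s22,s23,s24,s3,…} — reject; 1/1 single-dels accept.
2 obstructions.


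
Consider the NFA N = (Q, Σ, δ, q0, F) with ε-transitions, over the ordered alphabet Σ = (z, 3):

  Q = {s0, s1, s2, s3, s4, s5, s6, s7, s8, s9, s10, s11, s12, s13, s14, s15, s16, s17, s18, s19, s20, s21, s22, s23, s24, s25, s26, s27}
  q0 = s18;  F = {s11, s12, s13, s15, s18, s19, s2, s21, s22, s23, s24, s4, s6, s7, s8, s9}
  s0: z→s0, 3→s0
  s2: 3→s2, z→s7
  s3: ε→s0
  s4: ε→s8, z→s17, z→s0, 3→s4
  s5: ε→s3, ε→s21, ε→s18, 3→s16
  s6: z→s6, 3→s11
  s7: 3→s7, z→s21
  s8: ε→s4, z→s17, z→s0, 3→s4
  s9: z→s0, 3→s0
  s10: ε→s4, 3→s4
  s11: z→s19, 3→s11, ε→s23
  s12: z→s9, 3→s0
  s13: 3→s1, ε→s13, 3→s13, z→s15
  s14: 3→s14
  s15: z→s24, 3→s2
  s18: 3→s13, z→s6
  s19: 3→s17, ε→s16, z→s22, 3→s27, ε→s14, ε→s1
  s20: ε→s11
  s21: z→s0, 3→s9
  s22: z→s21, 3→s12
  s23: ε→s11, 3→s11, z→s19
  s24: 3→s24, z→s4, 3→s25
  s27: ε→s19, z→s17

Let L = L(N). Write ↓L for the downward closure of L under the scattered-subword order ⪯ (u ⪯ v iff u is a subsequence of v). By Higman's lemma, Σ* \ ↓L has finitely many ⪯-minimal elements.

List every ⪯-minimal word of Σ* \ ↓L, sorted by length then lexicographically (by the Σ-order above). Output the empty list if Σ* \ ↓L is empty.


|Q|=28, |F|=16, |δ|=58 (15 ε).
min D↑ (15 st, q0=0, F={13}): 0:z→1,3→2 1:z→1,3→3 2:z→4,3→2 3:z→5,3→3 4:z→6,3→7 5:z→8,3→5 6:z→9,3→6 7:z→10,3→7 8:z→11,3→12 9:z→13,3→9 10:z→11,3→10 11:z→13,3→14 12:z→14,3→13 13:z→13,3→13 14:z→13,3→13 (ε-aug+det+¬).
'3zzzz': N↓-sim [23, 21, 18, 11, 6, 2] end={s0,s17} rej; 5/5 del acc.
'z3zz33': N↓-sim [23, 21, 19, 14, 6, 3, 1] end={s0} — reject; 6/6 deletions ∈↓L.
2 minimals (antichain).

A = [3zzzz, z3zz33].


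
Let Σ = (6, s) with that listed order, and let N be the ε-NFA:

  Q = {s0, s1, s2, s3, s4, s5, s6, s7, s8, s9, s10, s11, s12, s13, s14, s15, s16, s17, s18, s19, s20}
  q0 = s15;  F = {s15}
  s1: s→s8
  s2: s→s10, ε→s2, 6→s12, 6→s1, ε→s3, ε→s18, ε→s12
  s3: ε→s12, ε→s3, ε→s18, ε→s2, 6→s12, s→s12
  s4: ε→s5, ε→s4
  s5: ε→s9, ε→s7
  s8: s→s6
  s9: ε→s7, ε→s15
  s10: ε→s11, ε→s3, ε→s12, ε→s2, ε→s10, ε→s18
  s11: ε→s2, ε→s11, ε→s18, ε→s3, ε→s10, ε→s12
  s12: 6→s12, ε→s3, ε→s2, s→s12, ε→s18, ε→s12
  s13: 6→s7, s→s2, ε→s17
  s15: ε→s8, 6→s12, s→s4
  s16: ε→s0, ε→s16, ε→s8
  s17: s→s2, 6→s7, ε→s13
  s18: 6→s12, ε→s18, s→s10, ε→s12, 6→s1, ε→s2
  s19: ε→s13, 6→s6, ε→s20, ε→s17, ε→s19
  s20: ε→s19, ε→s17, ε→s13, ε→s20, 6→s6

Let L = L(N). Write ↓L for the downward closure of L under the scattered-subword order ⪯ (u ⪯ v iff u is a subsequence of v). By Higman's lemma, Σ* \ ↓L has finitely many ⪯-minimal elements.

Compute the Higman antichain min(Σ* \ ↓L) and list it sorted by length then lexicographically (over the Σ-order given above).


|Q|=21, |F|=1, |δ|=67 (47 ε).
min D↑ (2 st, q0=0, F={1}): 0:6→1,s→0 1:6→1,s→1.
'6': N↓-sim [14, 9] end={s1,s10,s11,s12,s18,s2,s3,s6,s8} ∉↓L; 1/1 deletions ∈↓L.
1 obstructions.

Antichain: [6].


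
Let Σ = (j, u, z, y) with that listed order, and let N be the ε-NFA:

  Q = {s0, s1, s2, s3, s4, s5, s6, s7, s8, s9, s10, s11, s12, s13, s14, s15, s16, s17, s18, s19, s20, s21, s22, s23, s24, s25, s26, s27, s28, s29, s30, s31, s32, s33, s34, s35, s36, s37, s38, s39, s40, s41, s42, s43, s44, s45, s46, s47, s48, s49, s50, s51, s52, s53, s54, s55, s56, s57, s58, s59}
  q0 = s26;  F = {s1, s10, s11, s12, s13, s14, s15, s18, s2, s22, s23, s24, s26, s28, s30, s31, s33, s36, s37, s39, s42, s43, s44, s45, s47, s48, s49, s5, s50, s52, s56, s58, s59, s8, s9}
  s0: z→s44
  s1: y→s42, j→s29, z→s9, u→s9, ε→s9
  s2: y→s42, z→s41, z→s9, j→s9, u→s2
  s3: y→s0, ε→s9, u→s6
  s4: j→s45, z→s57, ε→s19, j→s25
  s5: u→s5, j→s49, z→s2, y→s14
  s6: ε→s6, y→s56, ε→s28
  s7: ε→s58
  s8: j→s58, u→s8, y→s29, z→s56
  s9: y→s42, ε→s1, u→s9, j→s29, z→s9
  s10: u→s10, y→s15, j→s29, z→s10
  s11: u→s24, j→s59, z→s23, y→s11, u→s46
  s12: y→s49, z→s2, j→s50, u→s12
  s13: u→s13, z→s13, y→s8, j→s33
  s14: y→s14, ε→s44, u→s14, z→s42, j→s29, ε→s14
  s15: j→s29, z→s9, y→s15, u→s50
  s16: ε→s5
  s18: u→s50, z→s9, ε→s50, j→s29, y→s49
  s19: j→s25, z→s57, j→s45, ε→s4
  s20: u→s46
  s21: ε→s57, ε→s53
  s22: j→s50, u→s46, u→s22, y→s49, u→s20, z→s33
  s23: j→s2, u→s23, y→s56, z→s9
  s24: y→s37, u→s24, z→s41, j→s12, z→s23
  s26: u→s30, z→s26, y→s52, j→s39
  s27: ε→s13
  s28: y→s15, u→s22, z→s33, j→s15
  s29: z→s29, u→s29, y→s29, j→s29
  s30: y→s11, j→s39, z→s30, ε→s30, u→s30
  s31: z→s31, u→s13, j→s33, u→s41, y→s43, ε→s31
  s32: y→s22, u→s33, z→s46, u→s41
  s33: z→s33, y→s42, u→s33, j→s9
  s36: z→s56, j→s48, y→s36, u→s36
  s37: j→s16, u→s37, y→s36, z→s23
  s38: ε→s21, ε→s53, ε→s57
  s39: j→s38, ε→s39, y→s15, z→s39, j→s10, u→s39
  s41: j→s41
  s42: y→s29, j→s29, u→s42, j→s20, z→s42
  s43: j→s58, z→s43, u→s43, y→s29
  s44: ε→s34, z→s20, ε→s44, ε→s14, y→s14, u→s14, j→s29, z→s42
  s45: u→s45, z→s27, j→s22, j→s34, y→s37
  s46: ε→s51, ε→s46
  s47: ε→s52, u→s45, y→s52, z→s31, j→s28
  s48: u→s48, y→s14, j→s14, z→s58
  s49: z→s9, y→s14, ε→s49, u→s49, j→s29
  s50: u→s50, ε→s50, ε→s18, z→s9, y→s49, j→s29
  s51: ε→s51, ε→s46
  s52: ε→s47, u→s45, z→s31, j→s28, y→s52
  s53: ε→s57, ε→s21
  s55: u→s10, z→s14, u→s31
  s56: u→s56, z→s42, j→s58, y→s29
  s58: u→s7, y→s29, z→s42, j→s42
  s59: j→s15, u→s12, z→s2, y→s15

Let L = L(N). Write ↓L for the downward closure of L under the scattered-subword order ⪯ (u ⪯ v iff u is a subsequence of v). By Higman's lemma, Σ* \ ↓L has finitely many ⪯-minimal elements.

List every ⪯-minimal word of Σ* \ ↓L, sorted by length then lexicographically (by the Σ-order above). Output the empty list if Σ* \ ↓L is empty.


|Q|=60, |F|=35, |δ|=208 (35 ε).
min D↑ (32 st, q0=0, F={10}): 0:j→1,u→2,z→0,y→3 1:j→4,u→1,z→1,y→5 2:j→1,u→2,z→2,y→6 3:j→7,u→8,z→9,y→3 4:j→10,u→4,z→4,y→5 5:j→10,u→11,z→12,y→5 6:j→13,u→14,z→15,y→6 7:j→5,u→16,z→17,y→5 8:j→16,u→8,z→18,y→19 9:j→17,u→18,z→9,y→20 10:j→10,u→10,z→10,y→10 11:j→10,u→11,z→12,y→21 12:j→10,u→12,z→12,y→22 13:j→5,u→23,z→24,y→5 14:j→23,u→14,z→15,y→19 15:j→24,u→15,z→12,y→25 16:j→11,u→16,z→17,y→21 17:j→12,u→17,z→17,y→22 18:j→17,u→18,z→18,y→26 19:j→27,u→19,z→15,y→28 20:j→29,u→20,z→20,y→10 21:j→10,u→21,z→12,y→30 22:j→10,u→22,z→22,y→10 23:j→11,u→23,z→24,y→21 24:j→12,u→24,z→12,y→22 25:j→29,u→25,z→22,y→10 26:j→29,u→26,z→25,y→10 27:j→21,u→27,z→24,y→30 28:j→31,u→28,z→25,y→28 29:j→22,u→29,z→22,y→10 30:j→10,u→30,z→22,y→30 31:j→30,u→31,z→29,y→30 (ε-aug+det+¬).
'jjj': run [48, 32, 20, 5] end={s20,s29,s41,s46,s51} ∉↓L; 3/3 del acc.
'jyj': run [48, 32, 14, 4] end={s20,s29,s46,s51} — reject; 3/3 deletions ∈↓L.
'yzyy': |S_i|=[48, 40, 19, 10, 1] end={s29} ∉↓L; 4/4 deletions ∈↓L.
'uyzzj': N↓-sim [48, 43, 30, 13, 8, 5] end={s20,s29,s41,s46,s51} rej; 5/5 del acc.
'yuyyzy': run [48, 40, 33, 23, 13, 8, 1] end={s29} — reject; 6/6 deletions ∈↓L.
'yzyjzj': N↓-sim [48, 40, 19, 10, 7, 5, 4] end={s20,s29,s46,s51} — reject; 6/6 del acc.
6 words, ⪯-incomp.

A = [jjj, jyj, yzyy, uyzzj, yuyyzy, yzyjzj].


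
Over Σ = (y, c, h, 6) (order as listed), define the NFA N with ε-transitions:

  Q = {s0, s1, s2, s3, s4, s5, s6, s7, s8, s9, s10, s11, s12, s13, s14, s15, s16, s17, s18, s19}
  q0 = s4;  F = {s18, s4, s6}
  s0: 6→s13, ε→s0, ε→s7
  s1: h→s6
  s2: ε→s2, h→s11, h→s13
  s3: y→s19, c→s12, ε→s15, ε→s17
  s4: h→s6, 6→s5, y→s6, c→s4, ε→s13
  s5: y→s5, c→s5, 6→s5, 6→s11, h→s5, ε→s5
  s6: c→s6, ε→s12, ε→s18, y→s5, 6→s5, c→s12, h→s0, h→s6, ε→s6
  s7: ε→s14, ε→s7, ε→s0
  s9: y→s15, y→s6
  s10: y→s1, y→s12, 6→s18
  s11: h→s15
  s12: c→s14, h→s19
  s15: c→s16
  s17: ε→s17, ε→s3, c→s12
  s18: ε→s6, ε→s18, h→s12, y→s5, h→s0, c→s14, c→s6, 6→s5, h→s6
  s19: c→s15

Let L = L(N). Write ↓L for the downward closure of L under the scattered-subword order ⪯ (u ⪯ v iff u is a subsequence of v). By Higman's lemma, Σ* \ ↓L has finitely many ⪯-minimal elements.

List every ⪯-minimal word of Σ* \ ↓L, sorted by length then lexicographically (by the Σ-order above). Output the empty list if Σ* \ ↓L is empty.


|Q|=20, |F|=3, |δ|=56 (17 ε).
min D↑ (3 st, q0=0, F={2}): 0:y→1,c→0,h→1,6→2 1:y→2,c→1,h→1,6→2 2:y→2,c→2,h→2,6→2.
'6': N↓-sim [13, 5] end={s11,s13,s15,s16,s5} — reject; 1/1 deletions ∈↓L.
'yy': N↓-sim [13, 12, 4] end={s11,s15,s16,s5} rej; 2/2 deletions ∈↓L.
'hy': |S_i|=[13, 12, 4] end={s11,s15,s16,s5} — reject; 2/2 del acc.
3 minimals (antichain).

A = [6, yy, hy].


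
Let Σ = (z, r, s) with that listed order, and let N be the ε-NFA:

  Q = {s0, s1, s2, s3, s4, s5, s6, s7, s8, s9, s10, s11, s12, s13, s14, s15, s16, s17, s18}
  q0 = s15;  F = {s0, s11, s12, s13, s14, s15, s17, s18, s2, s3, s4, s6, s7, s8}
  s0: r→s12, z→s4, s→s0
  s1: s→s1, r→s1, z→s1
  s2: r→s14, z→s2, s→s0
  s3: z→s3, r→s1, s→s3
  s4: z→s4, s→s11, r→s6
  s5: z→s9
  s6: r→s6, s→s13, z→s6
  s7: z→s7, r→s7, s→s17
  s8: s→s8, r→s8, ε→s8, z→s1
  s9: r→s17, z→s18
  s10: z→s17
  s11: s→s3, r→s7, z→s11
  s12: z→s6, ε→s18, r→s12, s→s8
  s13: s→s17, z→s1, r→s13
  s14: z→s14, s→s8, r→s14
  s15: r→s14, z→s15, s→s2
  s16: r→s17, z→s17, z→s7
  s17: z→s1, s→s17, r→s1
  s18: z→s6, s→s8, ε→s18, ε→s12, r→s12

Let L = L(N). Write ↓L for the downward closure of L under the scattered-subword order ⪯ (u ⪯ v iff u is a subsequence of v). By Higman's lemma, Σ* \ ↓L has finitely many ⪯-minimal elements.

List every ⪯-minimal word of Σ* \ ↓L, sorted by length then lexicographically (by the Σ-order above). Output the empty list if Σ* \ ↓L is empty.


Antichain: [rsz, sszssr].

|Q|=19, |F|=14, |δ|=56 (4 ε).
min D↑ (14 st, q0=0, F={5}): 0:z→0,r→1,s→2 1:z→1,r→1,s→3 2:z→2,r→1,s→4 3:z→5,r→3,s→3 4:z→6,r→7,s→4 5:z→5,r→5,s→5 6:z→6,r→8,s→9 7:z→8,r→7,s→3 8:z→8,r→8,s→10 9:z→9,r→11,s→12 10:z→5,r→10,s→13 11:z→11,r→11,s→13 12:z→12,r→5,s→12 13:z→5,r→5,s→13.
'rsz': |S_i|=[15, 9, 4, 1] end={s1} — reject; 3/3 single-dels accept.
'sszssr': N↓-sim [15, 14, 12, 8, 6, 3, 1] end={s1} rej; 6/6 del acc.
2 minimals (antichain).


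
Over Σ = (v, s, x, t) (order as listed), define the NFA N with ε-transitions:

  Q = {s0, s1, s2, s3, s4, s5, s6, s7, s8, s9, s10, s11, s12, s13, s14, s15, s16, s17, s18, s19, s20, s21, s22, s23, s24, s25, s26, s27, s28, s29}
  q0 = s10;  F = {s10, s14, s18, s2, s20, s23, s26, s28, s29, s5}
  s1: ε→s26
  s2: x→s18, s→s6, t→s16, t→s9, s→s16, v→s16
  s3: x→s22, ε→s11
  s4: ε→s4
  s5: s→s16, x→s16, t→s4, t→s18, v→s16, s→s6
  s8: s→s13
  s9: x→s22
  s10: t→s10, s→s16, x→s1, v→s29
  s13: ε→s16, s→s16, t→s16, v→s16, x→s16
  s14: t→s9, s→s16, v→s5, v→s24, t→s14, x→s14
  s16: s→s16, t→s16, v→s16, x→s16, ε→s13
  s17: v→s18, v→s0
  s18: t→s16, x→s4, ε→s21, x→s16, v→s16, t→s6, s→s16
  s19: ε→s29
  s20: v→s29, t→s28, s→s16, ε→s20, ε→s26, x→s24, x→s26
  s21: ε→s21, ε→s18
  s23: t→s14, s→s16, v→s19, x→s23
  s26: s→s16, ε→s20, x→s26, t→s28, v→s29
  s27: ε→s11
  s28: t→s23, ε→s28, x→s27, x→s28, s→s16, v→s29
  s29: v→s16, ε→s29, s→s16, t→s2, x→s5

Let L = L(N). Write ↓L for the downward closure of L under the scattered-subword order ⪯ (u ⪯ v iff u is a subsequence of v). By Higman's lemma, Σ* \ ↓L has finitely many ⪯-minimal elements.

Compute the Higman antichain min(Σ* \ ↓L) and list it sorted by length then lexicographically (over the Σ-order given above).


|Q|=30, |F|=10, |δ|=78 (15 ε).
min D↑ (10 st, q0=0, F={2}): 0:v→1,s→2,x→3,t→0 1:v→2,s→2,x→4,t→5 2:v→2,s→2,x→2,t→2 3:v→1,s→2,x→3,t→6 4:v→2,s→2,x→2,t→7 5:v→2,s→2,x→7,t→2 6:v→1,s→2,x→6,t→8 7:v→2,s→2,x→2,t→2 8:v→1,s→2,x→8,t→9 9:v→4,s→2,x→9,t→9 (ε-aug+det+¬).
's': N↓-sim [22, 3] end={s13,s16,s6} rej; 1/1 deletions ∈↓L.
'vv': |S_i|=[22, 13, 2] end={s13,s16} rej; 2/2 single-dels accept.
'vxx': |S_i|=[22, 13, 8, 3] end={s13,s16,s4} rej; 3/3 del acc.
'vtt': N↓-sim [22, 13, 9, 5] end={s13,s16,s22,s6,s9} ∉↓L; 3/3 single-dels accept.
'xtttvx': |S_i|=[22, 21, 18, 15, 12, 8, 3] end={s13,s16,s4} — reject; 6/6 single-dels accept.
5 minimals (antichain).

A = [s, vv, vxx, vtt, xtttvx].


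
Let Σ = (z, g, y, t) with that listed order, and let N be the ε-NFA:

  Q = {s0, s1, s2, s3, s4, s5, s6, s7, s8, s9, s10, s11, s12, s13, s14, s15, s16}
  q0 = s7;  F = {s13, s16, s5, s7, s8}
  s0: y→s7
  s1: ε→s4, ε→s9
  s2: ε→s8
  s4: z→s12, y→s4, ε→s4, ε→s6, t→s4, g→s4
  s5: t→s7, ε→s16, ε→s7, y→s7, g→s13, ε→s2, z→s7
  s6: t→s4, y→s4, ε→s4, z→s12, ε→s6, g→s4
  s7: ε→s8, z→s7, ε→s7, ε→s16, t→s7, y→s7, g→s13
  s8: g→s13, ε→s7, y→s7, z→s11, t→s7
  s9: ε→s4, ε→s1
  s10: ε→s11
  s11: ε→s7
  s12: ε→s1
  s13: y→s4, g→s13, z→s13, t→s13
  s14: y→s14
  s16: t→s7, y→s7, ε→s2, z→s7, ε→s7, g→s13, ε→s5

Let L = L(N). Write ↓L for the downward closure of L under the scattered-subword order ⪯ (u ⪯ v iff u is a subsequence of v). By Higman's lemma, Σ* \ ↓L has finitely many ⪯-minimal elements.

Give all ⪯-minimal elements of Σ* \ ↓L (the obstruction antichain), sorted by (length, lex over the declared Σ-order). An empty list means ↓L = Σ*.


Antichain: [gy].

|Q|=17, |F|=5, |δ|=52 (22 ε).
min D↑ (3 st, q0=0, F={2}): 0:z→0,g→1,y→0,t→0 1:z→1,g→1,y→2,t→1 2:z→2,g→2,y→2,t→2.
'gy': |S_i|=[12, 6, 5] end={s1,s12,s4,s6,s9} rej; 2/2 del acc.
1 minimals (antichain).


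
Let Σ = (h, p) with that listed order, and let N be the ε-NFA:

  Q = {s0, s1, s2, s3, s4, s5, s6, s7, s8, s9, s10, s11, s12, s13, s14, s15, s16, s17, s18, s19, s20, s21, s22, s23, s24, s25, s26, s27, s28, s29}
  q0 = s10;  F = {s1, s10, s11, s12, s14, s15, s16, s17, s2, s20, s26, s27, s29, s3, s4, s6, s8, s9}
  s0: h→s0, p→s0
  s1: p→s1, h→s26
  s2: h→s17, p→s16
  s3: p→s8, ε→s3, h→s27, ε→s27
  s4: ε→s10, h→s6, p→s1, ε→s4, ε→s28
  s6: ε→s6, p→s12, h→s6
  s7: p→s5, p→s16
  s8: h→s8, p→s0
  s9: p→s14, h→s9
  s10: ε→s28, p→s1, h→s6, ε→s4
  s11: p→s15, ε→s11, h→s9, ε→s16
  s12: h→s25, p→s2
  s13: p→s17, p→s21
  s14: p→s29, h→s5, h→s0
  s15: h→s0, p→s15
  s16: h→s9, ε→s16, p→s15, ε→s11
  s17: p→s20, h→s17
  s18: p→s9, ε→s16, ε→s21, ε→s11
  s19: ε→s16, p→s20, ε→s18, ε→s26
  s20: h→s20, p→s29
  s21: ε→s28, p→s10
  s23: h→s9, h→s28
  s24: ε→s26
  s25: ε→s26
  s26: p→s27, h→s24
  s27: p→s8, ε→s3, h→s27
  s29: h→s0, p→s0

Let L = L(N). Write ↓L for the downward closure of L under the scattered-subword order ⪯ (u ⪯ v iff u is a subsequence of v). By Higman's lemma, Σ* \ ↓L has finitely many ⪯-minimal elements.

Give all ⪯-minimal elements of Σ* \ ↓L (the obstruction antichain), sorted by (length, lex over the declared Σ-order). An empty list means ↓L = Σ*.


|Q|=30, |F|=18, |δ|=70 (22 ε).
min D↑ (16 st, q0=0, F={13}): 0:h→1,p→2 1:h→1,p→3 2:h→4,p→2 3:h→4,p→5 4:h→4,p→6 5:h→7,p→8 6:h→6,p→9 7:h→7,p→10 8:h→11,p→12 9:h→9,p→13 10:h→10,p→14 11:h→11,p→15 12:h→13,p→12 13:h→13,p→13 14:h→13,p→13 15:h→13,p→14.
'phppp': N↓-sim [23, 19, 13, 8, 3, 1] end={s0} rej; 5/5 single-dels accept.
'hpppph': |S_i|=[23, 19, 18, 14, 10, 5, 2] end={s0,s5} ∉↓L; 6/6 del acc.
2 minimals (antichain).

min(Σ*\↓L) = [phppp, hpppph].


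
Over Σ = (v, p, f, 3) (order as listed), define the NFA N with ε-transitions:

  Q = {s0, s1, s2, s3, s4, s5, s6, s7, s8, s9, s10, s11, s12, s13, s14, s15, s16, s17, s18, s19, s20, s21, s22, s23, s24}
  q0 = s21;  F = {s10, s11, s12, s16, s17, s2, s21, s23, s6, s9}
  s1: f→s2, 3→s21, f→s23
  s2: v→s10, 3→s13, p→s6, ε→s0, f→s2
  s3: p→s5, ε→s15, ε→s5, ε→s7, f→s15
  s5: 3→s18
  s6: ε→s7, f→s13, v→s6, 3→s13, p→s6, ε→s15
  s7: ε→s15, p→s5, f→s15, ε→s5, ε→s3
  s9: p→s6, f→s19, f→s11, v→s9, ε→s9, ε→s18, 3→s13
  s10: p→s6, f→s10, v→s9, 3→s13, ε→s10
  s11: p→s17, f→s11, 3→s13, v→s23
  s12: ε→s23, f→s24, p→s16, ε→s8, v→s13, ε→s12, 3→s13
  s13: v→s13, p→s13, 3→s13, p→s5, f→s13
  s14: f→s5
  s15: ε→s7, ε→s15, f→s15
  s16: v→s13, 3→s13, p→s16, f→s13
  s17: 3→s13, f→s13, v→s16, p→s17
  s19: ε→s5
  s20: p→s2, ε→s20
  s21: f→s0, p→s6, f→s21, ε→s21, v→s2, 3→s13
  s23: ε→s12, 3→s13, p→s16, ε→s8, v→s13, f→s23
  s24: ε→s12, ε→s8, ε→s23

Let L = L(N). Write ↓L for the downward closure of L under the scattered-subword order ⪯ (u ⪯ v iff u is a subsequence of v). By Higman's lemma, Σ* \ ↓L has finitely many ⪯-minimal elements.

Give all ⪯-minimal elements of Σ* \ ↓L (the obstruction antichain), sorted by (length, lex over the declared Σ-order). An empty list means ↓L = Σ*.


min(Σ*\↓L) = [3, pf, vvvfvv].

|Q|=25, |F|=10, |δ|=83 (25 ε).
min D↑ (10 st, q0=0, F={3}): 0:v→1,p→2,f→0,3→3 1:v→4,p→2,f→1,3→3 2:v→2,p→2,f→3,3→3 3:v→3,p→3,f→3,3→3 4:v→5,p→2,f→4,3→3 5:v→5,p→2,f→6,3→3 6:v→7,p→8,f→6,3→3 7:v→3,p→9,f→7,3→3 8:v→9,p→8,f→3,3→3 9:v→3,p→9,f→3,3→3 (ε-aug+det+¬).
'3': N↓-sim [20, 3] end={s13,s18,s5} — reject; 1/1 del acc.
'pf': |S_i|=[20, 9, 6] end={s13,s15,s18,s3,s5,s7} ∉↓L; 2/2 deletions ∈↓L.
'vvvfvv': run [20, 19, 17, 16, 14, 8, 3] end={s13,s18,s5} rej; 6/6 del acc.
3 obstructions.


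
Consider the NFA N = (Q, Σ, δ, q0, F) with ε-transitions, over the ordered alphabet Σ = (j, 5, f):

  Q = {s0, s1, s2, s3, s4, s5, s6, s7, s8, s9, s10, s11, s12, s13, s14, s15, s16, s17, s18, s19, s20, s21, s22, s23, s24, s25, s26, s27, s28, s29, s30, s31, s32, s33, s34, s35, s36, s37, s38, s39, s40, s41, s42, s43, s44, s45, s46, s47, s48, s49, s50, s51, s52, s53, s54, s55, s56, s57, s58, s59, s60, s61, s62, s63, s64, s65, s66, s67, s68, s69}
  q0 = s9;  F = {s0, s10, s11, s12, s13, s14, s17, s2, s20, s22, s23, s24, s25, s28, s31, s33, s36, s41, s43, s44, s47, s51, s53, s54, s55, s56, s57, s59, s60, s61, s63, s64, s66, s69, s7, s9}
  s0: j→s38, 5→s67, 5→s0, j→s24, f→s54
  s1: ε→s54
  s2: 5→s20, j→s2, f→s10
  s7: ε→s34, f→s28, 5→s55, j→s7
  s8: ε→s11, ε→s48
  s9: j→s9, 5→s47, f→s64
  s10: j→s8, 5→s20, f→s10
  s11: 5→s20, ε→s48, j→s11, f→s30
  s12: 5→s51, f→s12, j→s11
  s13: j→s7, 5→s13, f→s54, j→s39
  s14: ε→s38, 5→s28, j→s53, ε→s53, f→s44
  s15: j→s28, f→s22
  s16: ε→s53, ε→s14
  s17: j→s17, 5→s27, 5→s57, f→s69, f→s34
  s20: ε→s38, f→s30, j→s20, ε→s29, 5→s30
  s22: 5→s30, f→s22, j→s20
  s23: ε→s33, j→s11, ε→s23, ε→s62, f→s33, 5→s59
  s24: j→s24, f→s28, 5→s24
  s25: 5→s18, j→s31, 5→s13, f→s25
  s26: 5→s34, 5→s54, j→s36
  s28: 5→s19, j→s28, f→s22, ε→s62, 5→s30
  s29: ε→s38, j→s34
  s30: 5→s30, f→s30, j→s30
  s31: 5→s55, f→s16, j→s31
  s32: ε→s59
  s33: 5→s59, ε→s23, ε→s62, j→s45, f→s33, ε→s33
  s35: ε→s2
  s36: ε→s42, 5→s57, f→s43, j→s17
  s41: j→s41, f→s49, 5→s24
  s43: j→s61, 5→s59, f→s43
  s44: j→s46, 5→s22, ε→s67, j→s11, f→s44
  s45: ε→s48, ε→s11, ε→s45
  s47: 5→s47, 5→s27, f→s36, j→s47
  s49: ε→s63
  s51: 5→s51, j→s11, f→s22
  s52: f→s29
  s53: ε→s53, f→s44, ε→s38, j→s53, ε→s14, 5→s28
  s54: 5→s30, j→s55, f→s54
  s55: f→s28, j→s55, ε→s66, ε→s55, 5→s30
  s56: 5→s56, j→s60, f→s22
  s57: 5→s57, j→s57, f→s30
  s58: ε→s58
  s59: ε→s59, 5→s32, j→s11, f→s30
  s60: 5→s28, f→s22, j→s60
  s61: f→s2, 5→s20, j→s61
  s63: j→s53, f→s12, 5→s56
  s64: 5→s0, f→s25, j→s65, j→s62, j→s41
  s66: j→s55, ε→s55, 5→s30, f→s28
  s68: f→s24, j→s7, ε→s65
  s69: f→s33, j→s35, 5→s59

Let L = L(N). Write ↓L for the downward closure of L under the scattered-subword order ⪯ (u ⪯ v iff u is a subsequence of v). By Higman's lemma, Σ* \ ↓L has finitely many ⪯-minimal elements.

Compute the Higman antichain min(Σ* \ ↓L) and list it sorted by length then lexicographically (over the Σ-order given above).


|Q|=70, |F|=36, |δ|=167 (36 ε).
min D↑ (34 st, q0=0, F={16}): 0:j→0,5→1,f→2 1:j→1,5→1,f→3 2:j→4,5→5,f→6 3:j→7,5→8,f→9 4:j→4,5→10,f→11 5:j→10,5→5,f→12 6:j→13,5→14,f→6 7:j→7,5→8,f→15 8:j→8,5→8,f→16 9:j→17,5→18,f→9 10:j→10,5→10,f→19 11:j→20,5→21,f→22 12:j→23,5→16,f→12 13:j→13,5→23,f→20 14:j→24,5→14,f→12 15:j→25,5→18,f→26 16:j→16,5→16,f→16 17:j→17,5→27,f→25 18:j→28,5→18,f→16 19:j→19,5→16,f→29 20:j→20,5→19,f→30 21:j→31,5→21,f→29 22:j→28,5→32,f→22 23:j→23,5→16,f→19 24:j→24,5→23,f→19 25:j→25,5→27,f→33 26:j→28,5→18,f→26 27:j→27,5→16,f→16 28:j→28,5→27,f→16 29:j→27,5→16,f→29 30:j→28,5→29,f→30 31:j→31,5→19,f→29 32:j→28,5→32,f→29 33:j→28,5→27,f→33 [Hopcroft].
'5f5f': run [56, 42, 31, 12, 1] end={s30} — reject; 4/4 single-dels accept.
'f5f5': |S_i|=[56, 54, 28, 12, 2] end={s19,s30} — reject; 4/4 single-dels accept.
'ffj55': run [56, 54, 44, 29, 11, 2] end={s19,s30} ∉↓L; 5/5 del acc.
'fjffjf': run [56, 54, 45, 33, 21, 10, 1] end={s30} ∉↓L; 6/6 single-dels accept.
4 minimals (antichain).

min(Σ*\↓L) = [5f5f, f5f5, ffj55, fjffjf].


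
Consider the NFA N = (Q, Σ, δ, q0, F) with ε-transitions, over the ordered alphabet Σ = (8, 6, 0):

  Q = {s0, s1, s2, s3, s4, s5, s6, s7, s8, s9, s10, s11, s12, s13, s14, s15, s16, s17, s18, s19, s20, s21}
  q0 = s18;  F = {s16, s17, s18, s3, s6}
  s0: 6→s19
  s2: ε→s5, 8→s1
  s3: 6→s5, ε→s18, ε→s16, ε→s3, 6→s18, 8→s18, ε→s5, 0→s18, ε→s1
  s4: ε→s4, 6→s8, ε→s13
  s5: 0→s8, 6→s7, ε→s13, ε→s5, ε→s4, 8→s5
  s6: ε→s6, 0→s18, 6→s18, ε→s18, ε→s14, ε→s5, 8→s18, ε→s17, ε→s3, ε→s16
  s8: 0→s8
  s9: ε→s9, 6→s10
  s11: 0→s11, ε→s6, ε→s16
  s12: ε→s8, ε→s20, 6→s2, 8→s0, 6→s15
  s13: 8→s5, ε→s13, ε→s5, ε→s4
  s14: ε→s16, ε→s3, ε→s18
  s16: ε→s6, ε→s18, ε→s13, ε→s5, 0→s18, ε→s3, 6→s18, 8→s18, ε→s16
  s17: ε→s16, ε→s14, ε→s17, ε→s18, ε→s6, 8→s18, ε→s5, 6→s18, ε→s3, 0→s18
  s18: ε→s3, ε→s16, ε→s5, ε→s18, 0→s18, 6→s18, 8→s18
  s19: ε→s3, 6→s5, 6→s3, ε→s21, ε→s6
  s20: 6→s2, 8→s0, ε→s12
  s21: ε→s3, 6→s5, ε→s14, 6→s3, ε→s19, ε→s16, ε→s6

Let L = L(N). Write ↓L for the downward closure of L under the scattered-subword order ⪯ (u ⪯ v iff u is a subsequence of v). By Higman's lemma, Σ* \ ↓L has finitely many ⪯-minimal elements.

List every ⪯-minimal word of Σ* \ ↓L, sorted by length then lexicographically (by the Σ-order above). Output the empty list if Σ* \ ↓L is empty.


|Q|=22, |F|=5, |δ|=90 (55 ε).
min D↑ (1 st, q0=0, F={}): 0:8→0,6→0,0→0 [Hopcroft].
L(D↑) = ∅ ⇒ ↓L = Σ*.

min(Σ*\↓L) = [].


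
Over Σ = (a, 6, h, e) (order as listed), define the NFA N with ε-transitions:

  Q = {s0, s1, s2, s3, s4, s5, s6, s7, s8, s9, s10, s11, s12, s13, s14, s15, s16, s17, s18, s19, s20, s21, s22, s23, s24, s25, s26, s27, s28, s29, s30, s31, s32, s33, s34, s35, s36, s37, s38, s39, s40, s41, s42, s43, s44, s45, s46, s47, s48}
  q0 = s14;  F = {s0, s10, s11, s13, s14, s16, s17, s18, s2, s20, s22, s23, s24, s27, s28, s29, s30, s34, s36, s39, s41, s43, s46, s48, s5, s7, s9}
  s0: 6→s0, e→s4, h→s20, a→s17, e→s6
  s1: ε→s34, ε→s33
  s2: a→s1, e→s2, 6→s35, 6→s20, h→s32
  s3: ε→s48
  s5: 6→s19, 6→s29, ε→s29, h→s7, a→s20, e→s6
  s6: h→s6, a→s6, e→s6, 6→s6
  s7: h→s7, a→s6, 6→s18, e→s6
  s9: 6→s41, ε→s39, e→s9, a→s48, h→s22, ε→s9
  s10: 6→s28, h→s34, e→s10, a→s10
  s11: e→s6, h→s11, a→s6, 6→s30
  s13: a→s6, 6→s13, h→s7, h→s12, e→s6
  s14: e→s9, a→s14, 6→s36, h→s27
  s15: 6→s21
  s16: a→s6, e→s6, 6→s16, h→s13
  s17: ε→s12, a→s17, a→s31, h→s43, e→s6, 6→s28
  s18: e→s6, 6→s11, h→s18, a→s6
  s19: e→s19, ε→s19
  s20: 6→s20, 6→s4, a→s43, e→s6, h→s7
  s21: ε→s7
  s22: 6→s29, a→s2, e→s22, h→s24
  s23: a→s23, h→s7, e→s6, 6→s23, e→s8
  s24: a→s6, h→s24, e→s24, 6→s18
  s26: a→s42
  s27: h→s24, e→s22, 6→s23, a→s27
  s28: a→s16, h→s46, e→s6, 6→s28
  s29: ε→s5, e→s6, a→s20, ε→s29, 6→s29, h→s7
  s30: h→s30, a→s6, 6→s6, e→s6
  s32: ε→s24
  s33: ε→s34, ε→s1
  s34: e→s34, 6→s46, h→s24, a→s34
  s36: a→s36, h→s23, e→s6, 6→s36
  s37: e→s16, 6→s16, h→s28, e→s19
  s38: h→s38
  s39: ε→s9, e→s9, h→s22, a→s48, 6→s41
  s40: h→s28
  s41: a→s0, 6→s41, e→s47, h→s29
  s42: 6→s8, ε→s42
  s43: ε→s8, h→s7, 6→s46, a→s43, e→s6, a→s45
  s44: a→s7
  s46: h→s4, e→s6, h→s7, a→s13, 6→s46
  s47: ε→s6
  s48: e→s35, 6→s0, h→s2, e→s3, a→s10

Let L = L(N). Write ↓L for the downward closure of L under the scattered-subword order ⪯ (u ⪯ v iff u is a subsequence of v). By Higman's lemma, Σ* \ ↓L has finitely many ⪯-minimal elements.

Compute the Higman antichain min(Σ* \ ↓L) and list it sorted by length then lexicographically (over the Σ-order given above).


|Q|=49, |F|=27, |δ|=151 (18 ε).
min D↑ (26 st, q0=0, F={5}): 0:a→0,6→1,h→2,e→3 1:a→1,6→1,h→4,e→5 2:a→2,6→4,h→6,e→7 3:a→8,6→9,h→7,e→3 4:a→4,6→4,h→10,e→5 5:a→5,6→5,h→5,e→5 6:a→5,6→11,h→6,e→6 7:a→12,6→13,h→6,e→7 8:a→14,6→15,h→12,e→8 9:a→15,6→9,h→13,e→5 10:a→5,6→11,h→10,e→5 11:a→5,6→16,h→11,e→5 12:a→17,6→18,h→6,e→12 13:a→18,6→13,h→10,e→5 14:a→14,6→19,h→17,e→14 15:a→20,6→15,h→18,e→5 16:a→5,6→21,h→16,e→5 17:a→17,6→22,h→6,e→17 18:a→23,6→18,h→10,e→5 19:a→24,6→19,h→22,e→5 20:a→20,6→19,h→23,e→5 21:a→5,6→5,h→21,e→5 22:a→25,6→22,h→10,e→5 23:a→23,6→22,h→10,e→5 24:a→5,6→24,h→25,e→5 25:a→5,6→25,h→10,e→5 (ε-aug+det+¬).
'6e': N↓-sim [40, 26, 5] end={s19,s4,s47,s6,s8} ∉↓L; 2/2 del acc.
'hha': run [40, 26, 9, 1] end={s6} rej; 3/3 deletions ∈↓L.
'hh6666': N↓-sim [40, 26, 9, 4, 3, 2, 1] end={s6} rej; 6/6 del acc.
'eaa6aa': |S_i|=[40, 36, 28, 21, 11, 8, 1] end={s6} ∉↓L; 6/6 single-dels accept.
4 words, ⪯-incomp.

Antichain: [6e, hha, hh6666, eaa6aa].


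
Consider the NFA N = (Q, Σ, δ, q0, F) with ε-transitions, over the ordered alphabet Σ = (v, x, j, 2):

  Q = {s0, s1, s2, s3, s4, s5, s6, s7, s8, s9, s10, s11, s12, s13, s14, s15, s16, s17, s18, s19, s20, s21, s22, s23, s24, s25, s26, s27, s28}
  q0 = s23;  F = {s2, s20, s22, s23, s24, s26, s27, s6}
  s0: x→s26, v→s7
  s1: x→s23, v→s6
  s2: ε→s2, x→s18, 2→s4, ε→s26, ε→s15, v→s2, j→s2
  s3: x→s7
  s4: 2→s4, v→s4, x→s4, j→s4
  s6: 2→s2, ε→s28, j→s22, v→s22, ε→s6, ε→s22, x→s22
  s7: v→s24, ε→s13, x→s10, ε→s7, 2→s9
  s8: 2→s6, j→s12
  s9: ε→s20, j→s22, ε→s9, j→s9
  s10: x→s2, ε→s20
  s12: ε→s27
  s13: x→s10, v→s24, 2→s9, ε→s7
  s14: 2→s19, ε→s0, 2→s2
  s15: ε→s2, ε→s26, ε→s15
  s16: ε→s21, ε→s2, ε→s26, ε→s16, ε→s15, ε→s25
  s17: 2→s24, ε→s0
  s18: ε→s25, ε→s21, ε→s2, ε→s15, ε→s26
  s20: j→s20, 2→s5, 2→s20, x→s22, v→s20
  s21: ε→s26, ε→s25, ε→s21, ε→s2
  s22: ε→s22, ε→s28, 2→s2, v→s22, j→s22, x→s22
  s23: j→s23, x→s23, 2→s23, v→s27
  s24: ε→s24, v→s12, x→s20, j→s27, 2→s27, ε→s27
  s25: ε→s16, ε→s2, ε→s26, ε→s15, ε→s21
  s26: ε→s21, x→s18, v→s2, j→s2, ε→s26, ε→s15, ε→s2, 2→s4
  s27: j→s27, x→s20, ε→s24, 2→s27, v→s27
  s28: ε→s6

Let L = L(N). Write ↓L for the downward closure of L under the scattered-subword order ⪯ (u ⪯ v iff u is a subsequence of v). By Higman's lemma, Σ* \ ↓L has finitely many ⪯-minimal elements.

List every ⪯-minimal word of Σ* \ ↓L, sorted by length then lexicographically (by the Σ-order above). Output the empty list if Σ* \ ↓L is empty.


|Q|=29, |F|=8, |δ|=104 (48 ε).
min D↑ (6 st, q0=0, F={5}): 0:v→1,x→0,j→0,2→0 1:v→1,x→2,j→1,2→1 2:v→2,x→3,j→2,2→2 3:v→3,x→3,j→3,2→4 4:v→4,x→4,j→4,2→5 5:v→5,x→5,j→5,2→5.
'vxx22': N↓-sim [17, 16, 13, 11, 8, 1] end={s4} — reject; 5/5 deletions ∈↓L.
1 obstructions.

Antichain: [vxx22].


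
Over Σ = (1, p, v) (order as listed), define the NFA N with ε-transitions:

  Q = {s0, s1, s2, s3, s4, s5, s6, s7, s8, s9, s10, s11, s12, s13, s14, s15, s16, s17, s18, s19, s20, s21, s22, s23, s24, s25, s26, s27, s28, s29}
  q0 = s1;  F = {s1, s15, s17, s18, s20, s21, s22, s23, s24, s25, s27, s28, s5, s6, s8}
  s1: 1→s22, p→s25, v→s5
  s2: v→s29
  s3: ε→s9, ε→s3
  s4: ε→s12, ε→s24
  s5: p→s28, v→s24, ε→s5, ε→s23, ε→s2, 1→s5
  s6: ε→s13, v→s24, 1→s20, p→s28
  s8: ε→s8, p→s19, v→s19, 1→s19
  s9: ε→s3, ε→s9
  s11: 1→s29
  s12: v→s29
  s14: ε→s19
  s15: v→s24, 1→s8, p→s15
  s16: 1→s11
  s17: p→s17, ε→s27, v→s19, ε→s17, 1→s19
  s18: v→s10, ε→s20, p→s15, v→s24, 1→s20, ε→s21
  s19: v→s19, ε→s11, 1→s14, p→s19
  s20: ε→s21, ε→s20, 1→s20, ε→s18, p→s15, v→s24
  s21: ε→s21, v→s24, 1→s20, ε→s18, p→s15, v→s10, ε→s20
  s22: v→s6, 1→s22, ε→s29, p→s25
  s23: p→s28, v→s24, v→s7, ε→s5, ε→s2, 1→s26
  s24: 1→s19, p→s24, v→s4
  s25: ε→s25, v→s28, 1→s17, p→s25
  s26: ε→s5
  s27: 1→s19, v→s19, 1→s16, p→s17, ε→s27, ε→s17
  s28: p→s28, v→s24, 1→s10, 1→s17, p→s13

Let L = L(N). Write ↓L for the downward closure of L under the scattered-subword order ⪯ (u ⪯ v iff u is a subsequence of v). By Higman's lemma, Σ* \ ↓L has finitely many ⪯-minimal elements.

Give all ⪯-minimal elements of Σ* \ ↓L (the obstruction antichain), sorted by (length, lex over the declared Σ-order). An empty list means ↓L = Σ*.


|Q|=30, |F|=15, |δ|=88 (30 ε).
min D↑ (12 st, q0=0, F={9}): 0:1→1,p→2,v→3 1:1→1,p→2,v→4 2:1→5,p→2,v→6 3:1→3,p→6,v→7 4:1→8,p→6,v→7 5:1→9,p→5,v→9 6:1→5,p→6,v→7 7:1→9,p→7,v→7 8:1→8,p→10,v→7 9:1→9,p→9,v→9 10:1→11,p→10,v→7 11:1→9,p→9,v→9 (ε-aug+det+¬).
'p11': N↓-sim [27, 16, 9, 5] end={s11,s14,s16,s19,s29} rej; 3/3 single-dels accept.
'p1v': N↓-sim [27, 16, 9, 4] end={s11,s14,s19,s29} — reject; 3/3 single-dels accept.
'vv1': run [27, 24, 9, 4] end={s11,s14,s19,s29} — reject; 3/3 del acc.
'1v1p1p': N↓-sim [27, 26, 20, 16, 12, 6, 4] end={s11,s14,s19,s29} ∉↓L; 6/6 deletions ∈↓L.
4 minimals (antichain).

A = [p11, p1v, vv1, 1v1p1p].


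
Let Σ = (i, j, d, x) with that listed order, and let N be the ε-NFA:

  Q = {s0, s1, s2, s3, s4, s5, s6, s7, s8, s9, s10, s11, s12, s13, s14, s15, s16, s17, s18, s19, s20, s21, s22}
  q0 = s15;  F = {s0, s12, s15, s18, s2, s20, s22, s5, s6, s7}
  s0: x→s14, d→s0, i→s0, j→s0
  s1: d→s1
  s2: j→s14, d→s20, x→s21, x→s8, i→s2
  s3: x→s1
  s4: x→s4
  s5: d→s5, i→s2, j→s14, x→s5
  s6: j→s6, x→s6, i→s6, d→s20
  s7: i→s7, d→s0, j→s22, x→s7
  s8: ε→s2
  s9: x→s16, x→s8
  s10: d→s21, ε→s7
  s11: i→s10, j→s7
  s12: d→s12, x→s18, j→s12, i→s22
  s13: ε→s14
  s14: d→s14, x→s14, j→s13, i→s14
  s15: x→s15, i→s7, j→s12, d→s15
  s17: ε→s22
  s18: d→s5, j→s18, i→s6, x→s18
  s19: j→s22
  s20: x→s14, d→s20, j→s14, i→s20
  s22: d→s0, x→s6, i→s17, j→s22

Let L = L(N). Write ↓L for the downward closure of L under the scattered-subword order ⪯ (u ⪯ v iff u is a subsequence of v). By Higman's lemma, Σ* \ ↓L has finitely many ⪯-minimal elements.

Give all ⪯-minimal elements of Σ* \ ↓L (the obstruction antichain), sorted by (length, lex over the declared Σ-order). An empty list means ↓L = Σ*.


|Q|=23, |F|=10, |δ|=58 (4 ε).
min D↑ (11 st, q0=0, F={7}): 0:i→1,j→2,d→0,x→0 1:i→1,j→3,d→4,x→1 2:i→3,j→2,d→2,x→5 3:i→3,j→3,d→4,x→6 4:i→4,j→4,d→4,x→7 5:i→6,j→5,d→8,x→5 6:i→6,j→6,d→9,x→6 7:i→7,j→7,d→7,x→7 8:i→10,j→7,d→8,x→8 9:i→9,j→7,d→9,x→7 10:i→10,j→7,d→9,x→10.
'idx': run [15, 11, 4, 2] end={s13,s14} ∉↓L; 3/3 deletions ∈↓L.
'jxdj': N↓-sim [15, 13, 9, 7, 2] end={s13,s14} — reject; 4/4 single-dels accept.
2 words, ⪯-incomp.

min(Σ*\↓L) = [idx, jxdj].


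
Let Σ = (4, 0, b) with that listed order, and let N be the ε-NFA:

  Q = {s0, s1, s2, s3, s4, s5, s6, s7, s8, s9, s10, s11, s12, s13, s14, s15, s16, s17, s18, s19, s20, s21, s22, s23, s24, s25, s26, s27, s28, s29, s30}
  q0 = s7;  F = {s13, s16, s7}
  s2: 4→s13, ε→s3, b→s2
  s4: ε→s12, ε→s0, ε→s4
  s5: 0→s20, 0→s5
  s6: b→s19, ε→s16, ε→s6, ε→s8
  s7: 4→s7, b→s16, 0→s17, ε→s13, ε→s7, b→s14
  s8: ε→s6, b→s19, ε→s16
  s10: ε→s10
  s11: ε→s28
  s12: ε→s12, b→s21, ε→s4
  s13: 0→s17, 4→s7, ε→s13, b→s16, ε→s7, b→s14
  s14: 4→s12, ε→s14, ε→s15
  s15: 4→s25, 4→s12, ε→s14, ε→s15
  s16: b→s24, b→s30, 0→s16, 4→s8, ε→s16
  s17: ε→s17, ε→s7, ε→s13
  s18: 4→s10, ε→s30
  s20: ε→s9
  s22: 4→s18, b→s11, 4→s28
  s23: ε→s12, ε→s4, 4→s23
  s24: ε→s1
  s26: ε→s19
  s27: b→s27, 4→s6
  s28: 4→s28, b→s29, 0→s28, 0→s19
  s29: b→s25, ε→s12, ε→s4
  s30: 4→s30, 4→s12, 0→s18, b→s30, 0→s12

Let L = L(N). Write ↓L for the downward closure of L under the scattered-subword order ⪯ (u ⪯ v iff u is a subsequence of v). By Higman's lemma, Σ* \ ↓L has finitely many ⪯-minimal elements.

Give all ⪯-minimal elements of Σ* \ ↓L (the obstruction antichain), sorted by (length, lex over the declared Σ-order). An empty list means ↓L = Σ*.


|Q|=31, |F|=3, |δ|=72 (33 ε).
min D↑ (3 st, q0=0, F={2}): 0:4→0,0→0,b→1 1:4→1,0→1,b→2 2:4→2,0→2,b→2 (ε-aug+det+¬).
'bb': |S_i|=[19, 16, 10] end={s0,s1,s10,s12,s18,s19,s21,s24,s30,s4} ∉↓L; 2/2 del acc.
1 obstructions.

min(Σ*\↓L) = [bb].
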